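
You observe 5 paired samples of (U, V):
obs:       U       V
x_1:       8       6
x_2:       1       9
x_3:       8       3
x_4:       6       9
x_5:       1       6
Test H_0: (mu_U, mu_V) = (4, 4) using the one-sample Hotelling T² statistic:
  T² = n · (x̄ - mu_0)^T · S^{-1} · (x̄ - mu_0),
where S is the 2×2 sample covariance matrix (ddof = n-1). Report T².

Step 1 — sample mean vector:
  mean(U) = (8 + 1 + 8 + 6 + 1) / 5 = 24/5 = 4.8
  mean(V) = (6 + 9 + 3 + 9 + 6) / 5 = 33/5 = 6.6
  x̄ = (4.8, 6.6),  deviation x̄ - mu_0 = (4.8, 6.6) - (4, 4) = (0.8, 2.6).

Step 2 — sample covariance matrix, S[i,j] = (1/(n-1)) · Σ_k (x_{k,i} - mean_i) · (x_{k,j} - mean_j), divisor n-1 = 4:
  S[U,U] = ((3.2)·(3.2) + (-3.8)·(-3.8) + (3.2)·(3.2) + (1.2)·(1.2) + (-3.8)·(-3.8)) / 4 = 50.8/4 = 12.7
  S[U,V] = ((3.2)·(-0.6) + (-3.8)·(2.4) + (3.2)·(-3.6) + (1.2)·(2.4) + (-3.8)·(-0.6)) / 4 = -17.4/4 = -4.35
  S[V,V] = ((-0.6)·(-0.6) + (2.4)·(2.4) + (-3.6)·(-3.6) + (2.4)·(2.4) + (-0.6)·(-0.6)) / 4 = 25.2/4 = 6.3
  S = [[12.7, -4.35],
 [-4.35, 6.3]].

Step 3 — invert S. det(S) = 12.7·6.3 - (-4.35)² = 61.0875.
  S^{-1} = (1/det) · [[d, -b], [-b, a]] = [[0.1031, 0.0712],
 [0.0712, 0.2079]].

Step 4 — quadratic form (x̄ - mu_0)^T · S^{-1} · (x̄ - mu_0):
  S^{-1} · (x̄ - mu_0) = (0.2676, 0.5975),
  (x̄ - mu_0)^T · [...] = (0.8)·(0.2676) + (2.6)·(0.5975) = 1.7676.

Step 5 — scale by n: T² = 5 · 1.7676 = 8.8381.

T² ≈ 8.8381


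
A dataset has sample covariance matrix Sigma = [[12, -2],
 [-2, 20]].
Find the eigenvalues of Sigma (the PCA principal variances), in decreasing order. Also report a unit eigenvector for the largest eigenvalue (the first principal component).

Step 1 — characteristic polynomial of 2×2 Sigma:
  det(Sigma - λI) = λ² - trace · λ + det = 0.
  trace = 12 + 20 = 32, det = 12·20 - (-2)² = 236.
Step 2 — discriminant:
  Δ = trace² - 4·det = 1024 - 944 = 80.
Step 3 — eigenvalues:
  λ = (trace ± √Δ)/2 = (32 ± 8.9443)/2,
  λ_1 = 20.4721,  λ_2 = 11.5279.

Step 4 — unit eigenvector for λ_1: solve (Sigma - λ_1 I)v = 0. First row:
  (12 - 20.4721)·v_x + (-2)·v_y = 0, i.e. (-8.4721)·v_x + (-2)·v_y = 0,
  so v ∝ (b, λ_1 - a) = (-2, 8.4721); multiply by -1 so the first entry is positive: u = (2, -8.4721).
  ||u|| = √((2)² + (-8.4721)²) = √(75.7771) ≈ 8.705,
  v_1 = u/||u|| ≈ (0.2298, -0.9732) (||v_1|| = 1).

λ_1 = 20.4721,  λ_2 = 11.5279;  v_1 ≈ (0.2298, -0.9732)


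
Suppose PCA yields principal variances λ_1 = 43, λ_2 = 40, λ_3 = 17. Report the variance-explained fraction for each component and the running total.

Step 1 — total variance = trace(Sigma) = Σ λ_i = 43 + 40 + 17 = 100.

Step 2 — fraction explained by component i = λ_i / Σ λ:
  PC1: 43/100 = 0.43
  PC2: 40/100 = 0.4
  PC3: 17/100 = 0.17

Step 3 — cumulative fraction after k components = (λ_1 + ... + λ_k) / Σ λ:
  k = 1: 43/100 = 0.43
  k = 2: (43 + 40)/100 = 83/100 = 0.83
  k = 3: (43 + 40 + 17)/100 = 100/100 = 1

Summary (fraction, with percent):

explained: PC1 0.43 (43%), PC2 0.4 (40%), PC3 0.17 (17%);  cumulative: 0.43, 0.83, 1


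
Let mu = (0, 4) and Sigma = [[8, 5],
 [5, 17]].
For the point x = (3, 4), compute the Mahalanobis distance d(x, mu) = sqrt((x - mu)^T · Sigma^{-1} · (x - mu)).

Step 1 — centre the observation: (x - mu) = (3, 0).

Step 2 — invert Sigma. det(Sigma) = 8·17 - (5)² = 111.
  Sigma^{-1} = (1/det) · [[d, -b], [-b, a]] = [[0.1532, -0.045],
 [-0.045, 0.0721]].

Step 3 — form the quadratic (x - mu)^T · Sigma^{-1} · (x - mu):
  Sigma^{-1} · (x - mu) = (0.4595, -0.1351).
  (x - mu)^T · [Sigma^{-1} · (x - mu)] = (3)·(0.4595) + (0)·(-0.1351) = 1.3784.

Step 4 — take square root: d = √(1.3784) ≈ 1.174.

d(x, mu) = √(1.3784) ≈ 1.174


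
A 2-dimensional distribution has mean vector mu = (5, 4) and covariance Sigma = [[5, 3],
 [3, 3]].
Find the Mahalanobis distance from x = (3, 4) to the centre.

Step 1 — centre the observation: (x - mu) = (-2, 0).

Step 2 — invert Sigma. det(Sigma) = 5·3 - (3)² = 6.
  Sigma^{-1} = (1/det) · [[d, -b], [-b, a]] = [[0.5, -0.5],
 [-0.5, 0.8333]].

Step 3 — form the quadratic (x - mu)^T · Sigma^{-1} · (x - mu):
  Sigma^{-1} · (x - mu) = (-1, 1).
  (x - mu)^T · [Sigma^{-1} · (x - mu)] = (-2)·(-1) + (0)·(1) = 2.

Step 4 — take square root: d = √(2) ≈ 1.4142.

d(x, mu) = √(2) ≈ 1.4142


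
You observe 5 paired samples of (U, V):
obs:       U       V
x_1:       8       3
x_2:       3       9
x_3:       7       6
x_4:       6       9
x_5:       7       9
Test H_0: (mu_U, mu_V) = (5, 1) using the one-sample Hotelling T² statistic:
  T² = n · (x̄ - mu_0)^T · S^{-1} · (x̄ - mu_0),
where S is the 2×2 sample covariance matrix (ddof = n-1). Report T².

Step 1 — sample mean vector:
  mean(U) = (8 + 3 + 7 + 6 + 7) / 5 = 31/5 = 6.2
  mean(V) = (3 + 9 + 6 + 9 + 9) / 5 = 36/5 = 7.2
  x̄ = (6.2, 7.2),  deviation x̄ - mu_0 = (6.2, 7.2) - (5, 1) = (1.2, 6.2).

Step 2 — sample covariance matrix, S[i,j] = (1/(n-1)) · Σ_k (x_{k,i} - mean_i) · (x_{k,j} - mean_j), divisor n-1 = 4:
  S[U,U] = ((1.8)·(1.8) + (-3.2)·(-3.2) + (0.8)·(0.8) + (-0.2)·(-0.2) + (0.8)·(0.8)) / 4 = 14.8/4 = 3.7
  S[U,V] = ((1.8)·(-4.2) + (-3.2)·(1.8) + (0.8)·(-1.2) + (-0.2)·(1.8) + (0.8)·(1.8)) / 4 = -13.2/4 = -3.3
  S[V,V] = ((-4.2)·(-4.2) + (1.8)·(1.8) + (-1.2)·(-1.2) + (1.8)·(1.8) + (1.8)·(1.8)) / 4 = 28.8/4 = 7.2
  S = [[3.7, -3.3],
 [-3.3, 7.2]].

Step 3 — invert S. det(S) = 3.7·7.2 - (-3.3)² = 15.75.
  S^{-1} = (1/det) · [[d, -b], [-b, a]] = [[0.4571, 0.2095],
 [0.2095, 0.2349]].

Step 4 — quadratic form (x̄ - mu_0)^T · S^{-1} · (x̄ - mu_0):
  S^{-1} · (x̄ - mu_0) = (1.8476, 1.7079),
  (x̄ - mu_0)^T · [...] = (1.2)·(1.8476) + (6.2)·(1.7079) = 12.8063.

Step 5 — scale by n: T² = 5 · 12.8063 = 64.0317.

T² ≈ 64.0317


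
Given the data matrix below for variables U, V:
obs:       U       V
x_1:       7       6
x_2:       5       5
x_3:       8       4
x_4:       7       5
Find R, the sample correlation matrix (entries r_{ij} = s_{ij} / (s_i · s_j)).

Step 1 — column means:
  mean(U) = (7 + 5 + 8 + 7) / 4 = 27/4 = 6.75
  mean(V) = (6 + 5 + 4 + 5) / 4 = 20/4 = 5

Step 2 — sample variances and covariances s[i,j] = (1/(n-1)) · Σ_k (x_{k,i} - mean_i) · (x_{k,j} - mean_j), with n-1 = 3:
  s[U,U] = ((0.25)·(0.25) + (-1.75)·(-1.75) + (1.25)·(1.25) + (0.25)·(0.25)) / 3 = 4.75/3 = 1.5833
  s[U,V] = ((0.25)·(1) + (-1.75)·(0) + (1.25)·(-1) + (0.25)·(0)) / 3 = -1/3 = -0.3333
  s[V,V] = ((1)·(1) + (0)·(0) + (-1)·(-1) + (0)·(0)) / 3 = 2/3 = 0.6667
  Sample standard deviations s_i = √(s[i,i]):
  s(U) = √(1.5833) = 1.2583
  s(V) = √(0.6667) = 0.8165

Step 3 — r_{ij} = s_{ij} / (s_i · s_j):
  r[U,U] = 1 (diagonal).
  r[U,V] = -0.3333 / (1.2583 · 0.8165) = -0.3333 / 1.0274 = -0.3244
  r[V,V] = 1 (diagonal).

R is symmetric with unit diagonal. Assembling:

R = [[1, -0.3244],
 [-0.3244, 1]]


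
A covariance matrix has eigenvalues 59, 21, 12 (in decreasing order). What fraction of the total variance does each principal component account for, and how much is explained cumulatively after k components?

Step 1 — total variance = trace(Sigma) = Σ λ_i = 59 + 21 + 12 = 92.

Step 2 — fraction explained by component i = λ_i / Σ λ:
  PC1: 59/92 = 0.6413
  PC2: 21/92 = 0.2283
  PC3: 12/92 = 0.1304

Step 3 — cumulative fraction after k components = (λ_1 + ... + λ_k) / Σ λ:
  k = 1: 59/92 = 0.6413
  k = 2: (59 + 21)/92 = 80/92 = 0.8696
  k = 3: (59 + 21 + 12)/92 = 92/92 = 1

Summary (fraction, with percent):

explained: PC1 0.6413 (64.13%), PC2 0.2283 (22.83%), PC3 0.1304 (13.04%);  cumulative: 0.6413, 0.8696, 1


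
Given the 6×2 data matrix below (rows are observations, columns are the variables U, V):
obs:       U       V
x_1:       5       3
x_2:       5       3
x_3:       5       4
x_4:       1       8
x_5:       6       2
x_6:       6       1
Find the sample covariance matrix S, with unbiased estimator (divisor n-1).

Step 1 — column means:
  mean(U) = (5 + 5 + 5 + 1 + 6 + 6) / 6 = 28/6 = 4.6667
  mean(V) = (3 + 3 + 4 + 8 + 2 + 1) / 6 = 21/6 = 3.5

Step 2 — sample covariance S[i,j] = (1/(n-1)) · Σ_k (x_{k,i} - mean_i) · (x_{k,j} - mean_j), with n-1 = 5.
  S[U,U] = ((0.3333)·(0.3333) + (0.3333)·(0.3333) + (0.3333)·(0.3333) + (-3.6667)·(-3.6667) + (1.3333)·(1.3333) + (1.3333)·(1.3333)) / 5 = 17.3333/5 = 3.4667
  S[U,V] = ((0.3333)·(-0.5) + (0.3333)·(-0.5) + (0.3333)·(0.5) + (-3.6667)·(4.5) + (1.3333)·(-1.5) + (1.3333)·(-2.5)) / 5 = -22/5 = -4.4
  S[V,V] = ((-0.5)·(-0.5) + (-0.5)·(-0.5) + (0.5)·(0.5) + (4.5)·(4.5) + (-1.5)·(-1.5) + (-2.5)·(-2.5)) / 5 = 29.5/5 = 5.9

S is symmetric (S[j,i] = S[i,j]). Assembling:

S = [[3.4667, -4.4],
 [-4.4, 5.9]]


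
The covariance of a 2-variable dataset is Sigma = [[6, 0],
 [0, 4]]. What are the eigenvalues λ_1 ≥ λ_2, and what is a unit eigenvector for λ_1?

Step 1 — characteristic polynomial of 2×2 Sigma:
  det(Sigma - λI) = λ² - trace · λ + det = 0.
  trace = 6 + 4 = 10, det = 6·4 - (0)² = 24.
Step 2 — discriminant:
  Δ = trace² - 4·det = 100 - 96 = 4.
Step 3 — eigenvalues:
  λ = (trace ± √Δ)/2 = (10 ± 2)/2,
  λ_1 = 6,  λ_2 = 4.

Step 4 — unit eigenvector for λ_1: Sigma is diagonal, so its eigenvectors are the coordinate axes. λ_1 = 6 is the diagonal entry on the first coordinate axis, hence
  v_1 = (1, 0) (||v_1|| = 1).

λ_1 = 6,  λ_2 = 4;  v_1 ≈ (1, 0)


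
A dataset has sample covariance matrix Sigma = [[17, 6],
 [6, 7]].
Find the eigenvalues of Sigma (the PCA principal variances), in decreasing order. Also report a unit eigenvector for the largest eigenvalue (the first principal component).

Step 1 — characteristic polynomial of 2×2 Sigma:
  det(Sigma - λI) = λ² - trace · λ + det = 0.
  trace = 17 + 7 = 24, det = 17·7 - (6)² = 83.
Step 2 — discriminant:
  Δ = trace² - 4·det = 576 - 332 = 244.
Step 3 — eigenvalues:
  λ = (trace ± √Δ)/2 = (24 ± 15.6205)/2,
  λ_1 = 19.8102,  λ_2 = 4.1898.

Step 4 — unit eigenvector for λ_1: solve (Sigma - λ_1 I)v = 0. First row:
  (17 - 19.8102)·v_x + (6)·v_y = 0, i.e. (-2.8102)·v_x + (6)·v_y = 0,
  so v ∝ (b, λ_1 - a) = (6, 2.8102) = u.
  ||u|| = √((6)² + (2.8102)²) = √(43.8975) ≈ 6.6255,
  v_1 = u/||u|| ≈ (0.9056, 0.4242) (||v_1|| = 1).

λ_1 = 19.8102,  λ_2 = 4.1898;  v_1 ≈ (0.9056, 0.4242)


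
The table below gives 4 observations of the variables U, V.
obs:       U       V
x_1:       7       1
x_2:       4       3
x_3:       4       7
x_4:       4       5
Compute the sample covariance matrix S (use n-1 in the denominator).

Step 1 — column means:
  mean(U) = (7 + 4 + 4 + 4) / 4 = 19/4 = 4.75
  mean(V) = (1 + 3 + 7 + 5) / 4 = 16/4 = 4

Step 2 — sample covariance S[i,j] = (1/(n-1)) · Σ_k (x_{k,i} - mean_i) · (x_{k,j} - mean_j), with n-1 = 3.
  S[U,U] = ((2.25)·(2.25) + (-0.75)·(-0.75) + (-0.75)·(-0.75) + (-0.75)·(-0.75)) / 3 = 6.75/3 = 2.25
  S[U,V] = ((2.25)·(-3) + (-0.75)·(-1) + (-0.75)·(3) + (-0.75)·(1)) / 3 = -9/3 = -3
  S[V,V] = ((-3)·(-3) + (-1)·(-1) + (3)·(3) + (1)·(1)) / 3 = 20/3 = 6.6667

S is symmetric (S[j,i] = S[i,j]). Assembling:

S = [[2.25, -3],
 [-3, 6.6667]]


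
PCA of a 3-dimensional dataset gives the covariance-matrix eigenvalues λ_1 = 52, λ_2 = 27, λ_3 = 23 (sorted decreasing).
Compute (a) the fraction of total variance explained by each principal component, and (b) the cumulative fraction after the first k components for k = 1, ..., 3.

Step 1 — total variance = trace(Sigma) = Σ λ_i = 52 + 27 + 23 = 102.

Step 2 — fraction explained by component i = λ_i / Σ λ:
  PC1: 52/102 = 0.5098
  PC2: 27/102 = 0.2647
  PC3: 23/102 = 0.2255

Step 3 — cumulative fraction after k components = (λ_1 + ... + λ_k) / Σ λ:
  k = 1: 52/102 = 0.5098
  k = 2: (52 + 27)/102 = 79/102 = 0.7745
  k = 3: (52 + 27 + 23)/102 = 102/102 = 1

Summary (fraction, with percent):

explained: PC1 0.5098 (50.98%), PC2 0.2647 (26.47%), PC3 0.2255 (22.55%);  cumulative: 0.5098, 0.7745, 1


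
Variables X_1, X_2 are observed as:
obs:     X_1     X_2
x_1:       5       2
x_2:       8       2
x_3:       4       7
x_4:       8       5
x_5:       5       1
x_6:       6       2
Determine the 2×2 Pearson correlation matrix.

Step 1 — column means:
  mean(X_1) = (5 + 8 + 4 + 8 + 5 + 6) / 6 = 36/6 = 6
  mean(X_2) = (2 + 2 + 7 + 5 + 1 + 2) / 6 = 19/6 = 3.1667

Step 2 — sample variances and covariances s[i,j] = (1/(n-1)) · Σ_k (x_{k,i} - mean_i) · (x_{k,j} - mean_j), with n-1 = 5:
  s[X_1,X_1] = ((-1)·(-1) + (2)·(2) + (-2)·(-2) + (2)·(2) + (-1)·(-1) + (0)·(0)) / 5 = 14/5 = 2.8
  s[X_1,X_2] = ((-1)·(-1.1667) + (2)·(-1.1667) + (-2)·(3.8333) + (2)·(1.8333) + (-1)·(-2.1667) + (0)·(-1.1667)) / 5 = -3/5 = -0.6
  s[X_2,X_2] = ((-1.1667)·(-1.1667) + (-1.1667)·(-1.1667) + (3.8333)·(3.8333) + (1.8333)·(1.8333) + (-2.1667)·(-2.1667) + (-1.1667)·(-1.1667)) / 5 = 26.8333/5 = 5.3667
  Sample standard deviations s_i = √(s[i,i]):
  s(X_1) = √(2.8) = 1.6733
  s(X_2) = √(5.3667) = 2.3166

Step 3 — r_{ij} = s_{ij} / (s_i · s_j):
  r[X_1,X_1] = 1 (diagonal).
  r[X_1,X_2] = -0.6 / (1.6733 · 2.3166) = -0.6 / 3.8764 = -0.1548
  r[X_2,X_2] = 1 (diagonal).

R is symmetric with unit diagonal. Assembling:

R = [[1, -0.1548],
 [-0.1548, 1]]


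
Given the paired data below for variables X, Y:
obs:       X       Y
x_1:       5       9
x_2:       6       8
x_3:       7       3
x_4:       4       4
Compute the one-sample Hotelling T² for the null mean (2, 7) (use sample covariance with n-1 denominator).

Step 1 — sample mean vector:
  mean(X) = (5 + 6 + 7 + 4) / 4 = 22/4 = 5.5
  mean(Y) = (9 + 8 + 3 + 4) / 4 = 24/4 = 6
  x̄ = (5.5, 6),  deviation x̄ - mu_0 = (5.5, 6) - (2, 7) = (3.5, -1).

Step 2 — sample covariance matrix, S[i,j] = (1/(n-1)) · Σ_k (x_{k,i} - mean_i) · (x_{k,j} - mean_j), divisor n-1 = 3:
  S[X,X] = ((-0.5)·(-0.5) + (0.5)·(0.5) + (1.5)·(1.5) + (-1.5)·(-1.5)) / 3 = 5/3 = 1.6667
  S[X,Y] = ((-0.5)·(3) + (0.5)·(2) + (1.5)·(-3) + (-1.5)·(-2)) / 3 = -2/3 = -0.6667
  S[Y,Y] = ((3)·(3) + (2)·(2) + (-3)·(-3) + (-2)·(-2)) / 3 = 26/3 = 8.6667
  S = [[1.6667, -0.6667],
 [-0.6667, 8.6667]].

Step 3 — invert S. det(S) = 1.6667·8.6667 - (-0.6667)² = 14.
  S^{-1} = (1/det) · [[d, -b], [-b, a]] = [[0.619, 0.0476],
 [0.0476, 0.119]].

Step 4 — quadratic form (x̄ - mu_0)^T · S^{-1} · (x̄ - mu_0):
  S^{-1} · (x̄ - mu_0) = (2.119, 0.0476),
  (x̄ - mu_0)^T · [...] = (3.5)·(2.119) + (-1)·(0.0476) = 7.369.

Step 5 — scale by n: T² = 4 · 7.369 = 29.4762.

T² ≈ 29.4762


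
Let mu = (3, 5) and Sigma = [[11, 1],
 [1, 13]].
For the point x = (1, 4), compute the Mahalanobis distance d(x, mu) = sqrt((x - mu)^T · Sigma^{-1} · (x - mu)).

Step 1 — centre the observation: (x - mu) = (-2, -1).

Step 2 — invert Sigma. det(Sigma) = 11·13 - (1)² = 142.
  Sigma^{-1} = (1/det) · [[d, -b], [-b, a]] = [[0.0915, -0.007],
 [-0.007, 0.0775]].

Step 3 — form the quadratic (x - mu)^T · Sigma^{-1} · (x - mu):
  Sigma^{-1} · (x - mu) = (-0.1761, -0.0634).
  (x - mu)^T · [Sigma^{-1} · (x - mu)] = (-2)·(-0.1761) + (-1)·(-0.0634) = 0.4155.

Step 4 — take square root: d = √(0.4155) ≈ 0.6446.

d(x, mu) = √(0.4155) ≈ 0.6446


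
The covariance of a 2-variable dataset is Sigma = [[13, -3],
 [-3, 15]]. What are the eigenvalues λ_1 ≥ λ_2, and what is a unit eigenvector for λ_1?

Step 1 — characteristic polynomial of 2×2 Sigma:
  det(Sigma - λI) = λ² - trace · λ + det = 0.
  trace = 13 + 15 = 28, det = 13·15 - (-3)² = 186.
Step 2 — discriminant:
  Δ = trace² - 4·det = 784 - 744 = 40.
Step 3 — eigenvalues:
  λ = (trace ± √Δ)/2 = (28 ± 6.3246)/2,
  λ_1 = 17.1623,  λ_2 = 10.8377.

Step 4 — unit eigenvector for λ_1: solve (Sigma - λ_1 I)v = 0. First row:
  (13 - 17.1623)·v_x + (-3)·v_y = 0, i.e. (-4.1623)·v_x + (-3)·v_y = 0,
  so v ∝ (b, λ_1 - a) = (-3, 4.1623); multiply by -1 so the first entry is positive: u = (3, -4.1623).
  ||u|| = √((3)² + (-4.1623)²) = √(26.3246) ≈ 5.1307,
  v_1 = u/||u|| ≈ (0.5847, -0.8112) (||v_1|| = 1).

λ_1 = 17.1623,  λ_2 = 10.8377;  v_1 ≈ (0.5847, -0.8112)


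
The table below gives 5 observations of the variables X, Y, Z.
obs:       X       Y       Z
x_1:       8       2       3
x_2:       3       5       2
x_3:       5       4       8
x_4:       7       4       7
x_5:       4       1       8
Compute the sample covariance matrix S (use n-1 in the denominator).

Step 1 — column means:
  mean(X) = (8 + 3 + 5 + 7 + 4) / 5 = 27/5 = 5.4
  mean(Y) = (2 + 5 + 4 + 4 + 1) / 5 = 16/5 = 3.2
  mean(Z) = (3 + 2 + 8 + 7 + 8) / 5 = 28/5 = 5.6

Step 2 — sample covariance S[i,j] = (1/(n-1)) · Σ_k (x_{k,i} - mean_i) · (x_{k,j} - mean_j), with n-1 = 4.
  S[X,X] = ((2.6)·(2.6) + (-2.4)·(-2.4) + (-0.4)·(-0.4) + (1.6)·(1.6) + (-1.4)·(-1.4)) / 4 = 17.2/4 = 4.3
  S[X,Y] = ((2.6)·(-1.2) + (-2.4)·(1.8) + (-0.4)·(0.8) + (1.6)·(0.8) + (-1.4)·(-2.2)) / 4 = -3.4/4 = -0.85
  S[X,Z] = ((2.6)·(-2.6) + (-2.4)·(-3.6) + (-0.4)·(2.4) + (1.6)·(1.4) + (-1.4)·(2.4)) / 4 = -0.2/4 = -0.05
  S[Y,Y] = ((-1.2)·(-1.2) + (1.8)·(1.8) + (0.8)·(0.8) + (0.8)·(0.8) + (-2.2)·(-2.2)) / 4 = 10.8/4 = 2.7
  S[Y,Z] = ((-1.2)·(-2.6) + (1.8)·(-3.6) + (0.8)·(2.4) + (0.8)·(1.4) + (-2.2)·(2.4)) / 4 = -5.6/4 = -1.4
  S[Z,Z] = ((-2.6)·(-2.6) + (-3.6)·(-3.6) + (2.4)·(2.4) + (1.4)·(1.4) + (2.4)·(2.4)) / 4 = 33.2/4 = 8.3

S is symmetric (S[j,i] = S[i,j]). Assembling:

S = [[4.3, -0.85, -0.05],
 [-0.85, 2.7, -1.4],
 [-0.05, -1.4, 8.3]]


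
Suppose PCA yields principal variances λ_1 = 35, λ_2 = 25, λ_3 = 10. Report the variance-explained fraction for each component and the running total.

Step 1 — total variance = trace(Sigma) = Σ λ_i = 35 + 25 + 10 = 70.

Step 2 — fraction explained by component i = λ_i / Σ λ:
  PC1: 35/70 = 0.5
  PC2: 25/70 = 0.3571
  PC3: 10/70 = 0.1429

Step 3 — cumulative fraction after k components = (λ_1 + ... + λ_k) / Σ λ:
  k = 1: 35/70 = 0.5
  k = 2: (35 + 25)/70 = 60/70 = 0.8571
  k = 3: (35 + 25 + 10)/70 = 70/70 = 1

Summary (fraction, with percent):

explained: PC1 0.5 (50%), PC2 0.3571 (35.71%), PC3 0.1429 (14.29%);  cumulative: 0.5, 0.8571, 1


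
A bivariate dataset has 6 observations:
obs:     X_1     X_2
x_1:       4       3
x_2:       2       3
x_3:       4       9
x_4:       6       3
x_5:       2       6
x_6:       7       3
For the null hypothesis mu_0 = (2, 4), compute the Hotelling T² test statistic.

Step 1 — sample mean vector:
  mean(X_1) = (4 + 2 + 4 + 6 + 2 + 7) / 6 = 25/6 = 4.1667
  mean(X_2) = (3 + 3 + 9 + 3 + 6 + 3) / 6 = 27/6 = 4.5
  x̄ = (4.1667, 4.5),  deviation x̄ - mu_0 = (4.1667, 4.5) - (2, 4) = (2.1667, 0.5).

Step 2 — sample covariance matrix, S[i,j] = (1/(n-1)) · Σ_k (x_{k,i} - mean_i) · (x_{k,j} - mean_j), divisor n-1 = 5:
  S[X_1,X_1] = ((-0.1667)·(-0.1667) + (-2.1667)·(-2.1667) + (-0.1667)·(-0.1667) + (1.8333)·(1.8333) + (-2.1667)·(-2.1667) + (2.8333)·(2.8333)) / 5 = 20.8333/5 = 4.1667
  S[X_1,X_2] = ((-0.1667)·(-1.5) + (-2.1667)·(-1.5) + (-0.1667)·(4.5) + (1.8333)·(-1.5) + (-2.1667)·(1.5) + (2.8333)·(-1.5)) / 5 = -7.5/5 = -1.5
  S[X_2,X_2] = ((-1.5)·(-1.5) + (-1.5)·(-1.5) + (4.5)·(4.5) + (-1.5)·(-1.5) + (1.5)·(1.5) + (-1.5)·(-1.5)) / 5 = 31.5/5 = 6.3
  S = [[4.1667, -1.5],
 [-1.5, 6.3]].

Step 3 — invert S. det(S) = 4.1667·6.3 - (-1.5)² = 24.
  S^{-1} = (1/det) · [[d, -b], [-b, a]] = [[0.2625, 0.0625],
 [0.0625, 0.1736]].

Step 4 — quadratic form (x̄ - mu_0)^T · S^{-1} · (x̄ - mu_0):
  S^{-1} · (x̄ - mu_0) = (0.6, 0.2222),
  (x̄ - mu_0)^T · [...] = (2.1667)·(0.6) + (0.5)·(0.2222) = 1.4111.

Step 5 — scale by n: T² = 6 · 1.4111 = 8.4667.

T² ≈ 8.4667


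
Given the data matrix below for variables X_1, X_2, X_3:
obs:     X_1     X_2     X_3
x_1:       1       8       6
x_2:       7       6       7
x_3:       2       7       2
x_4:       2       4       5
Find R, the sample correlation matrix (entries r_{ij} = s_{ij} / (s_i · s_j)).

Step 1 — column means:
  mean(X_1) = (1 + 7 + 2 + 2) / 4 = 12/4 = 3
  mean(X_2) = (8 + 6 + 7 + 4) / 4 = 25/4 = 6.25
  mean(X_3) = (6 + 7 + 2 + 5) / 4 = 20/4 = 5

Step 2 — sample variances and covariances s[i,j] = (1/(n-1)) · Σ_k (x_{k,i} - mean_i) · (x_{k,j} - mean_j), with n-1 = 3:
  s[X_1,X_1] = ((-2)·(-2) + (4)·(4) + (-1)·(-1) + (-1)·(-1)) / 3 = 22/3 = 7.3333
  s[X_1,X_2] = ((-2)·(1.75) + (4)·(-0.25) + (-1)·(0.75) + (-1)·(-2.25)) / 3 = -3/3 = -1
  s[X_1,X_3] = ((-2)·(1) + (4)·(2) + (-1)·(-3) + (-1)·(0)) / 3 = 9/3 = 3
  s[X_2,X_2] = ((1.75)·(1.75) + (-0.25)·(-0.25) + (0.75)·(0.75) + (-2.25)·(-2.25)) / 3 = 8.75/3 = 2.9167
  s[X_2,X_3] = ((1.75)·(1) + (-0.25)·(2) + (0.75)·(-3) + (-2.25)·(0)) / 3 = -1/3 = -0.3333
  s[X_3,X_3] = ((1)·(1) + (2)·(2) + (-3)·(-3) + (0)·(0)) / 3 = 14/3 = 4.6667
  Sample standard deviations s_i = √(s[i,i]):
  s(X_1) = √(7.3333) = 2.708
  s(X_2) = √(2.9167) = 1.7078
  s(X_3) = √(4.6667) = 2.1602

Step 3 — r_{ij} = s_{ij} / (s_i · s_j):
  r[X_1,X_1] = 1 (diagonal).
  r[X_1,X_2] = -1 / (2.708 · 1.7078) = -1 / 4.6248 = -0.2162
  r[X_1,X_3] = 3 / (2.708 · 2.1602) = 3 / 5.85 = 0.5128
  r[X_2,X_2] = 1 (diagonal).
  r[X_2,X_3] = -0.3333 / (1.7078 · 2.1602) = -0.3333 / 3.6893 = -0.0904
  r[X_3,X_3] = 1 (diagonal).

R is symmetric with unit diagonal. Assembling:

R = [[1, -0.2162, 0.5128],
 [-0.2162, 1, -0.0904],
 [0.5128, -0.0904, 1]]


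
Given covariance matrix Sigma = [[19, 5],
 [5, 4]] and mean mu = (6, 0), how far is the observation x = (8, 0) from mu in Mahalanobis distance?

Step 1 — centre the observation: (x - mu) = (2, 0).

Step 2 — invert Sigma. det(Sigma) = 19·4 - (5)² = 51.
  Sigma^{-1} = (1/det) · [[d, -b], [-b, a]] = [[0.0784, -0.098],
 [-0.098, 0.3725]].

Step 3 — form the quadratic (x - mu)^T · Sigma^{-1} · (x - mu):
  Sigma^{-1} · (x - mu) = (0.1569, -0.1961).
  (x - mu)^T · [Sigma^{-1} · (x - mu)] = (2)·(0.1569) + (0)·(-0.1961) = 0.3137.

Step 4 — take square root: d = √(0.3137) ≈ 0.5601.

d(x, mu) = √(0.3137) ≈ 0.5601


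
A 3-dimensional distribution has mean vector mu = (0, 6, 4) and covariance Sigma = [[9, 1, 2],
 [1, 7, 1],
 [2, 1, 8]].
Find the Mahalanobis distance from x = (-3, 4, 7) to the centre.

Step 1 — centre the observation: (x - mu) = (-3, -2, 3).

Step 2 — invert Sigma (cofactor / det for 3×3, or solve directly):
  Sigma^{-1} = [[0.1188, -0.013, -0.0281],
 [-0.013, 0.1469, -0.0151],
 [-0.0281, -0.0151, 0.1339]].

Step 3 — form the quadratic (x - mu)^T · Sigma^{-1} · (x - mu):
  Sigma^{-1} · (x - mu) = (-0.4147, -0.3002, 0.5162).
  (x - mu)^T · [Sigma^{-1} · (x - mu)] = (-3)·(-0.4147) + (-2)·(-0.3002) + (3)·(0.5162) = 3.3931.

Step 4 — take square root: d = √(3.3931) ≈ 1.842.

d(x, mu) = √(3.3931) ≈ 1.842


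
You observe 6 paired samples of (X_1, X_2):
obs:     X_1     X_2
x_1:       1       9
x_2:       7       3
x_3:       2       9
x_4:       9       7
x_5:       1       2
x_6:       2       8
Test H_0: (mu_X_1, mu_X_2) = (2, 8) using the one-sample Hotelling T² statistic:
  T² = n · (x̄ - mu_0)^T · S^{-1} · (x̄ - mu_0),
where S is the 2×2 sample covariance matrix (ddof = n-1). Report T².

Step 1 — sample mean vector:
  mean(X_1) = (1 + 7 + 2 + 9 + 1 + 2) / 6 = 22/6 = 3.6667
  mean(X_2) = (9 + 3 + 9 + 7 + 2 + 8) / 6 = 38/6 = 6.3333
  x̄ = (3.6667, 6.3333),  deviation x̄ - mu_0 = (3.6667, 6.3333) - (2, 8) = (1.6667, -1.6667).

Step 2 — sample covariance matrix, S[i,j] = (1/(n-1)) · Σ_k (x_{k,i} - mean_i) · (x_{k,j} - mean_j), divisor n-1 = 5:
  S[X_1,X_1] = ((-2.6667)·(-2.6667) + (3.3333)·(3.3333) + (-1.6667)·(-1.6667) + (5.3333)·(5.3333) + (-2.6667)·(-2.6667) + (-1.6667)·(-1.6667)) / 5 = 59.3333/5 = 11.8667
  S[X_1,X_2] = ((-2.6667)·(2.6667) + (3.3333)·(-3.3333) + (-1.6667)·(2.6667) + (5.3333)·(0.6667) + (-2.6667)·(-4.3333) + (-1.6667)·(1.6667)) / 5 = -10.3333/5 = -2.0667
  S[X_2,X_2] = ((2.6667)·(2.6667) + (-3.3333)·(-3.3333) + (2.6667)·(2.6667) + (0.6667)·(0.6667) + (-4.3333)·(-4.3333) + (1.6667)·(1.6667)) / 5 = 47.3333/5 = 9.4667
  S = [[11.8667, -2.0667],
 [-2.0667, 9.4667]].

Step 3 — invert S. det(S) = 11.8667·9.4667 - (-2.0667)² = 108.0667.
  S^{-1} = (1/det) · [[d, -b], [-b, a]] = [[0.0876, 0.0191],
 [0.0191, 0.1098]].

Step 4 — quadratic form (x̄ - mu_0)^T · S^{-1} · (x̄ - mu_0):
  S^{-1} · (x̄ - mu_0) = (0.1141, -0.1511),
  (x̄ - mu_0)^T · [...] = (1.6667)·(0.1141) + (-1.6667)·(-0.1511) = 0.4421.

Step 5 — scale by n: T² = 6 · 0.4421 = 2.6527.

T² ≈ 2.6527


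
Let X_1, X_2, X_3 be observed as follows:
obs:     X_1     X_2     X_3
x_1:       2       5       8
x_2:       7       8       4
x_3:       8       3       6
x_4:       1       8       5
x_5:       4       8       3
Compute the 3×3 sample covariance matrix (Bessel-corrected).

Step 1 — column means:
  mean(X_1) = (2 + 7 + 8 + 1 + 4) / 5 = 22/5 = 4.4
  mean(X_2) = (5 + 8 + 3 + 8 + 8) / 5 = 32/5 = 6.4
  mean(X_3) = (8 + 4 + 6 + 5 + 3) / 5 = 26/5 = 5.2

Step 2 — sample covariance S[i,j] = (1/(n-1)) · Σ_k (x_{k,i} - mean_i) · (x_{k,j} - mean_j), with n-1 = 4.
  S[X_1,X_1] = ((-2.4)·(-2.4) + (2.6)·(2.6) + (3.6)·(3.6) + (-3.4)·(-3.4) + (-0.4)·(-0.4)) / 4 = 37.2/4 = 9.3
  S[X_1,X_2] = ((-2.4)·(-1.4) + (2.6)·(1.6) + (3.6)·(-3.4) + (-3.4)·(1.6) + (-0.4)·(1.6)) / 4 = -10.8/4 = -2.7
  S[X_1,X_3] = ((-2.4)·(2.8) + (2.6)·(-1.2) + (3.6)·(0.8) + (-3.4)·(-0.2) + (-0.4)·(-2.2)) / 4 = -5.4/4 = -1.35
  S[X_2,X_2] = ((-1.4)·(-1.4) + (1.6)·(1.6) + (-3.4)·(-3.4) + (1.6)·(1.6) + (1.6)·(1.6)) / 4 = 21.2/4 = 5.3
  S[X_2,X_3] = ((-1.4)·(2.8) + (1.6)·(-1.2) + (-3.4)·(0.8) + (1.6)·(-0.2) + (1.6)·(-2.2)) / 4 = -12.4/4 = -3.1
  S[X_3,X_3] = ((2.8)·(2.8) + (-1.2)·(-1.2) + (0.8)·(0.8) + (-0.2)·(-0.2) + (-2.2)·(-2.2)) / 4 = 14.8/4 = 3.7

S is symmetric (S[j,i] = S[i,j]). Assembling:

S = [[9.3, -2.7, -1.35],
 [-2.7, 5.3, -3.1],
 [-1.35, -3.1, 3.7]]


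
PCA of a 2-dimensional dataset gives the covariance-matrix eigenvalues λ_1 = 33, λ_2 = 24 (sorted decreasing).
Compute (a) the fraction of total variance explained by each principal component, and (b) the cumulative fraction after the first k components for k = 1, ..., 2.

Step 1 — total variance = trace(Sigma) = Σ λ_i = 33 + 24 = 57.

Step 2 — fraction explained by component i = λ_i / Σ λ:
  PC1: 33/57 = 0.5789
  PC2: 24/57 = 0.4211

Step 3 — cumulative fraction after k components = (λ_1 + ... + λ_k) / Σ λ:
  k = 1: 33/57 = 0.5789
  k = 2: (33 + 24)/57 = 57/57 = 1

Summary (fraction, with percent):

explained: PC1 0.5789 (57.89%), PC2 0.4211 (42.11%);  cumulative: 0.5789, 1


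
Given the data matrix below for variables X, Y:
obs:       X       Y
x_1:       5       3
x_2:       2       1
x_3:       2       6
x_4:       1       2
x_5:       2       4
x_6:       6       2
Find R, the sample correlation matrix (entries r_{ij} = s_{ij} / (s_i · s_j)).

Step 1 — column means:
  mean(X) = (5 + 2 + 2 + 1 + 2 + 6) / 6 = 18/6 = 3
  mean(Y) = (3 + 1 + 6 + 2 + 4 + 2) / 6 = 18/6 = 3

Step 2 — sample variances and covariances s[i,j] = (1/(n-1)) · Σ_k (x_{k,i} - mean_i) · (x_{k,j} - mean_j), with n-1 = 5:
  s[X,X] = ((2)·(2) + (-1)·(-1) + (-1)·(-1) + (-2)·(-2) + (-1)·(-1) + (3)·(3)) / 5 = 20/5 = 4
  s[X,Y] = ((2)·(0) + (-1)·(-2) + (-1)·(3) + (-2)·(-1) + (-1)·(1) + (3)·(-1)) / 5 = -3/5 = -0.6
  s[Y,Y] = ((0)·(0) + (-2)·(-2) + (3)·(3) + (-1)·(-1) + (1)·(1) + (-1)·(-1)) / 5 = 16/5 = 3.2
  Sample standard deviations s_i = √(s[i,i]):
  s(X) = √(4) = 2
  s(Y) = √(3.2) = 1.7889

Step 3 — r_{ij} = s_{ij} / (s_i · s_j):
  r[X,X] = 1 (diagonal).
  r[X,Y] = -0.6 / (2 · 1.7889) = -0.6 / 3.5777 = -0.1677
  r[Y,Y] = 1 (diagonal).

R is symmetric with unit diagonal. Assembling:

R = [[1, -0.1677],
 [-0.1677, 1]]


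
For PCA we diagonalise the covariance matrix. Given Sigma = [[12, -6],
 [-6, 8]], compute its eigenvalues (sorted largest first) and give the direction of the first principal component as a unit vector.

Step 1 — characteristic polynomial of 2×2 Sigma:
  det(Sigma - λI) = λ² - trace · λ + det = 0.
  trace = 12 + 8 = 20, det = 12·8 - (-6)² = 60.
Step 2 — discriminant:
  Δ = trace² - 4·det = 400 - 240 = 160.
Step 3 — eigenvalues:
  λ = (trace ± √Δ)/2 = (20 ± 12.6491)/2,
  λ_1 = 16.3246,  λ_2 = 3.6754.

Step 4 — unit eigenvector for λ_1: solve (Sigma - λ_1 I)v = 0. First row:
  (12 - 16.3246)·v_x + (-6)·v_y = 0, i.e. (-4.3246)·v_x + (-6)·v_y = 0,
  so v ∝ (b, λ_1 - a) = (-6, 4.3246); multiply by -1 so the first entry is positive: u = (6, -4.3246).
  ||u|| = √((6)² + (-4.3246)²) = √(54.7018) ≈ 7.3961,
  v_1 = u/||u|| ≈ (0.8112, -0.5847) (||v_1|| = 1).

λ_1 = 16.3246,  λ_2 = 3.6754;  v_1 ≈ (0.8112, -0.5847)


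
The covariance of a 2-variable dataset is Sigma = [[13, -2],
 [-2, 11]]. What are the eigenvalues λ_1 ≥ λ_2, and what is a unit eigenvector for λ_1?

Step 1 — characteristic polynomial of 2×2 Sigma:
  det(Sigma - λI) = λ² - trace · λ + det = 0.
  trace = 13 + 11 = 24, det = 13·11 - (-2)² = 139.
Step 2 — discriminant:
  Δ = trace² - 4·det = 576 - 556 = 20.
Step 3 — eigenvalues:
  λ = (trace ± √Δ)/2 = (24 ± 4.4721)/2,
  λ_1 = 14.2361,  λ_2 = 9.7639.

Step 4 — unit eigenvector for λ_1: solve (Sigma - λ_1 I)v = 0. First row:
  (13 - 14.2361)·v_x + (-2)·v_y = 0, i.e. (-1.2361)·v_x + (-2)·v_y = 0,
  so v ∝ (b, λ_1 - a) = (-2, 1.2361); multiply by -1 so the first entry is positive: u = (2, -1.2361).
  ||u|| = √((2)² + (-1.2361)²) = √(5.5279) ≈ 2.3511,
  v_1 = u/||u|| ≈ (0.8507, -0.5257) (||v_1|| = 1).

λ_1 = 14.2361,  λ_2 = 9.7639;  v_1 ≈ (0.8507, -0.5257)


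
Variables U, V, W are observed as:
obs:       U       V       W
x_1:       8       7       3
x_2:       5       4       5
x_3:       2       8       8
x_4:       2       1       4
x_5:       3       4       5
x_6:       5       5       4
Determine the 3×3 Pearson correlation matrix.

Step 1 — column means:
  mean(U) = (8 + 5 + 2 + 2 + 3 + 5) / 6 = 25/6 = 4.1667
  mean(V) = (7 + 4 + 8 + 1 + 4 + 5) / 6 = 29/6 = 4.8333
  mean(W) = (3 + 5 + 8 + 4 + 5 + 4) / 6 = 29/6 = 4.8333

Step 2 — sample variances and covariances s[i,j] = (1/(n-1)) · Σ_k (x_{k,i} - mean_i) · (x_{k,j} - mean_j), with n-1 = 5:
  s[U,U] = ((3.8333)·(3.8333) + (0.8333)·(0.8333) + (-2.1667)·(-2.1667) + (-2.1667)·(-2.1667) + (-1.1667)·(-1.1667) + (0.8333)·(0.8333)) / 5 = 26.8333/5 = 5.3667
  s[U,V] = ((3.8333)·(2.1667) + (0.8333)·(-0.8333) + (-2.1667)·(3.1667) + (-2.1667)·(-3.8333) + (-1.1667)·(-0.8333) + (0.8333)·(0.1667)) / 5 = 10.1667/5 = 2.0333
  s[U,W] = ((3.8333)·(-1.8333) + (0.8333)·(0.1667) + (-2.1667)·(3.1667) + (-2.1667)·(-0.8333) + (-1.1667)·(0.1667) + (0.8333)·(-0.8333)) / 5 = -12.8333/5 = -2.5667
  s[V,V] = ((2.1667)·(2.1667) + (-0.8333)·(-0.8333) + (3.1667)·(3.1667) + (-3.8333)·(-3.8333) + (-0.8333)·(-0.8333) + (0.1667)·(0.1667)) / 5 = 30.8333/5 = 6.1667
  s[V,W] = ((2.1667)·(-1.8333) + (-0.8333)·(0.1667) + (3.1667)·(3.1667) + (-3.8333)·(-0.8333) + (-0.8333)·(0.1667) + (0.1667)·(-0.8333)) / 5 = 8.8333/5 = 1.7667
  s[W,W] = ((-1.8333)·(-1.8333) + (0.1667)·(0.1667) + (3.1667)·(3.1667) + (-0.8333)·(-0.8333) + (0.1667)·(0.1667) + (-0.8333)·(-0.8333)) / 5 = 14.8333/5 = 2.9667
  Sample standard deviations s_i = √(s[i,i]):
  s(U) = √(5.3667) = 2.3166
  s(V) = √(6.1667) = 2.4833
  s(W) = √(2.9667) = 1.7224

Step 3 — r_{ij} = s_{ij} / (s_i · s_j):
  r[U,U] = 1 (diagonal).
  r[U,V] = 2.0333 / (2.3166 · 2.4833) = 2.0333 / 5.7528 = 0.3535
  r[U,W] = -2.5667 / (2.3166 · 1.7224) = -2.5667 / 3.9901 = -0.6433
  r[V,V] = 1 (diagonal).
  r[V,W] = 1.7667 / (2.4833 · 1.7224) = 1.7667 / 4.2772 = 0.413
  r[W,W] = 1 (diagonal).

R is symmetric with unit diagonal. Assembling:

R = [[1, 0.3535, -0.6433],
 [0.3535, 1, 0.413],
 [-0.6433, 0.413, 1]]


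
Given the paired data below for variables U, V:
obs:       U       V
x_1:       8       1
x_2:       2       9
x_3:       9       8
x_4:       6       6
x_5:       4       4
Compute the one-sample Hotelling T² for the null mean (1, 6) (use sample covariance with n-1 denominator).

Step 1 — sample mean vector:
  mean(U) = (8 + 2 + 9 + 6 + 4) / 5 = 29/5 = 5.8
  mean(V) = (1 + 9 + 8 + 6 + 4) / 5 = 28/5 = 5.6
  x̄ = (5.8, 5.6),  deviation x̄ - mu_0 = (5.8, 5.6) - (1, 6) = (4.8, -0.4).

Step 2 — sample covariance matrix, S[i,j] = (1/(n-1)) · Σ_k (x_{k,i} - mean_i) · (x_{k,j} - mean_j), divisor n-1 = 4:
  S[U,U] = ((2.2)·(2.2) + (-3.8)·(-3.8) + (3.2)·(3.2) + (0.2)·(0.2) + (-1.8)·(-1.8)) / 4 = 32.8/4 = 8.2
  S[U,V] = ((2.2)·(-4.6) + (-3.8)·(3.4) + (3.2)·(2.4) + (0.2)·(0.4) + (-1.8)·(-1.6)) / 4 = -12.4/4 = -3.1
  S[V,V] = ((-4.6)·(-4.6) + (3.4)·(3.4) + (2.4)·(2.4) + (0.4)·(0.4) + (-1.6)·(-1.6)) / 4 = 41.2/4 = 10.3
  S = [[8.2, -3.1],
 [-3.1, 10.3]].

Step 3 — invert S. det(S) = 8.2·10.3 - (-3.1)² = 74.85.
  S^{-1} = (1/det) · [[d, -b], [-b, a]] = [[0.1376, 0.0414],
 [0.0414, 0.1096]].

Step 4 — quadratic form (x̄ - mu_0)^T · S^{-1} · (x̄ - mu_0):
  S^{-1} · (x̄ - mu_0) = (0.644, 0.155),
  (x̄ - mu_0)^T · [...] = (4.8)·(0.644) + (-0.4)·(0.155) = 3.029.

Step 5 — scale by n: T² = 5 · 3.029 = 15.145.

T² ≈ 15.145


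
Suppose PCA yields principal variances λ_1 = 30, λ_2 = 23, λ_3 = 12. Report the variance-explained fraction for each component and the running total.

Step 1 — total variance = trace(Sigma) = Σ λ_i = 30 + 23 + 12 = 65.

Step 2 — fraction explained by component i = λ_i / Σ λ:
  PC1: 30/65 = 0.4615
  PC2: 23/65 = 0.3538
  PC3: 12/65 = 0.1846

Step 3 — cumulative fraction after k components = (λ_1 + ... + λ_k) / Σ λ:
  k = 1: 30/65 = 0.4615
  k = 2: (30 + 23)/65 = 53/65 = 0.8154
  k = 3: (30 + 23 + 12)/65 = 65/65 = 1

Summary (fraction, with percent):

explained: PC1 0.4615 (46.15%), PC2 0.3538 (35.38%), PC3 0.1846 (18.46%);  cumulative: 0.4615, 0.8154, 1


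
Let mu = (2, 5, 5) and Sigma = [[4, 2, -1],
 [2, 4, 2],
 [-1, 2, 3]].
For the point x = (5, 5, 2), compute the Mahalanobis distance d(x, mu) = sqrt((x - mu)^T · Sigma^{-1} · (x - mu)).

Step 1 — centre the observation: (x - mu) = (3, 0, -3).

Step 2 — invert Sigma (cofactor / det for 3×3, or solve directly):
  Sigma^{-1} = [[1, -1, 1],
 [-1, 1.375, -1.25],
 [1, -1.25, 1.5]].

Step 3 — form the quadratic (x - mu)^T · Sigma^{-1} · (x - mu):
  Sigma^{-1} · (x - mu) = (0, 0.75, -1.5).
  (x - mu)^T · [Sigma^{-1} · (x - mu)] = (3)·(0) + (0)·(0.75) + (-3)·(-1.5) = 4.5.

Step 4 — take square root: d = √(4.5) ≈ 2.1213.

d(x, mu) = √(4.5) ≈ 2.1213


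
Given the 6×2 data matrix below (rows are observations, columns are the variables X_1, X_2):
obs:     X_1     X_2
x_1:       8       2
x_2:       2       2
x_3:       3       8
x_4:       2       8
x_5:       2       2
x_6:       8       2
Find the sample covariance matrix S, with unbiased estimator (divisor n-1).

Step 1 — column means:
  mean(X_1) = (8 + 2 + 3 + 2 + 2 + 8) / 6 = 25/6 = 4.1667
  mean(X_2) = (2 + 2 + 8 + 8 + 2 + 2) / 6 = 24/6 = 4

Step 2 — sample covariance S[i,j] = (1/(n-1)) · Σ_k (x_{k,i} - mean_i) · (x_{k,j} - mean_j), with n-1 = 5.
  S[X_1,X_1] = ((3.8333)·(3.8333) + (-2.1667)·(-2.1667) + (-1.1667)·(-1.1667) + (-2.1667)·(-2.1667) + (-2.1667)·(-2.1667) + (3.8333)·(3.8333)) / 5 = 44.8333/5 = 8.9667
  S[X_1,X_2] = ((3.8333)·(-2) + (-2.1667)·(-2) + (-1.1667)·(4) + (-2.1667)·(4) + (-2.1667)·(-2) + (3.8333)·(-2)) / 5 = -20/5 = -4
  S[X_2,X_2] = ((-2)·(-2) + (-2)·(-2) + (4)·(4) + (4)·(4) + (-2)·(-2) + (-2)·(-2)) / 5 = 48/5 = 9.6

S is symmetric (S[j,i] = S[i,j]). Assembling:

S = [[8.9667, -4],
 [-4, 9.6]]


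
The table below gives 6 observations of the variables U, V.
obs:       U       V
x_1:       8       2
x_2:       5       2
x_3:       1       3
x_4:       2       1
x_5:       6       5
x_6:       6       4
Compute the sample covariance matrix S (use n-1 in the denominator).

Step 1 — column means:
  mean(U) = (8 + 5 + 1 + 2 + 6 + 6) / 6 = 28/6 = 4.6667
  mean(V) = (2 + 2 + 3 + 1 + 5 + 4) / 6 = 17/6 = 2.8333

Step 2 — sample covariance S[i,j] = (1/(n-1)) · Σ_k (x_{k,i} - mean_i) · (x_{k,j} - mean_j), with n-1 = 5.
  S[U,U] = ((3.3333)·(3.3333) + (0.3333)·(0.3333) + (-3.6667)·(-3.6667) + (-2.6667)·(-2.6667) + (1.3333)·(1.3333) + (1.3333)·(1.3333)) / 5 = 35.3333/5 = 7.0667
  S[U,V] = ((3.3333)·(-0.8333) + (0.3333)·(-0.8333) + (-3.6667)·(0.1667) + (-2.6667)·(-1.8333) + (1.3333)·(2.1667) + (1.3333)·(1.1667)) / 5 = 5.6667/5 = 1.1333
  S[V,V] = ((-0.8333)·(-0.8333) + (-0.8333)·(-0.8333) + (0.1667)·(0.1667) + (-1.8333)·(-1.8333) + (2.1667)·(2.1667) + (1.1667)·(1.1667)) / 5 = 10.8333/5 = 2.1667

S is symmetric (S[j,i] = S[i,j]). Assembling:

S = [[7.0667, 1.1333],
 [1.1333, 2.1667]]


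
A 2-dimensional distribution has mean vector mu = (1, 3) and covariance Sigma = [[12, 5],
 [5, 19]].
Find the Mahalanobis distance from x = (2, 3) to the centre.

Step 1 — centre the observation: (x - mu) = (1, 0).

Step 2 — invert Sigma. det(Sigma) = 12·19 - (5)² = 203.
  Sigma^{-1} = (1/det) · [[d, -b], [-b, a]] = [[0.0936, -0.0246],
 [-0.0246, 0.0591]].

Step 3 — form the quadratic (x - mu)^T · Sigma^{-1} · (x - mu):
  Sigma^{-1} · (x - mu) = (0.0936, -0.0246).
  (x - mu)^T · [Sigma^{-1} · (x - mu)] = (1)·(0.0936) + (0)·(-0.0246) = 0.0936.

Step 4 — take square root: d = √(0.0936) ≈ 0.3059.

d(x, mu) = √(0.0936) ≈ 0.3059


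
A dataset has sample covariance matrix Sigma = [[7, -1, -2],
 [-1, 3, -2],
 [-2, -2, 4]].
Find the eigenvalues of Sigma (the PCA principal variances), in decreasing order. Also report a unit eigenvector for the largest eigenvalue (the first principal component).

Step 1 — characteristic polynomial p(λ) = det(λI - Sigma) = λ³ - tr·λ² + c_1·λ - det, where tr = trace, c_1 = sum of the principal 2×2 minors, det = det(Sigma):
  tr = 7 + 3 + 4 = 14,
  c_1 = (7·3 - (-1)²) + (7·4 - (-2)²) + (3·4 - (-2)²) = 20 + 24 + 8 = 52,
  det = 7·(3·4 - (-2)²) - (-1)·((-1)·4 - (-2)·(-2)) + (-2)·((-1)·(-2) - 3·(-2)) = 7·(8) - (-1)·(-8) + (-2)·(8) = 32.
  So p(λ) = λ³ - 14λ² + 52λ - 32.
Step 2 — look for an integer root (rational root theorem: any rational root is an integer divisor of 32). Testing λ = 8:
  p(8) = 512 - 896 + 416 - 32 = 0  ✓
  Dividing out (λ - 8): p(λ) = (λ - 8)(λ² - 6λ + 4).
Step 3 — remaining eigenvalues from the quadratic λ² - 6λ + 4 = 0:
  Δ = 6² - 4·4 = 36 - 16 = 20,  λ = (6 ± √20)/2 = (6 ± 4.4721)/2 ≈ 5.2361 or 0.7639.
  Sorted: λ_1 = 8,  λ_2 = 5.2361,  λ_3 = 0.7639  (check: sum = 14 = tr ✓).

Step 4 — unit eigenvector for λ_1 = 8: v spans the null space of (Sigma - λ_1 I), whose rows are
  r_1 = (-1, -1, -2),  r_2 = (-1, -5, -2),  r_3 = (-2, -2, -4).
  v is orthogonal to every row, so take v ∝ r_1 × r_2 = ((-1)·(-2) - (-2)·(-5), (-2)·(-1) - (-1)·(-2), (-1)·(-5) - (-1)·(-1)) = (-8, 0, 4).
  Rescale (divide by 4; multiply by -1 so the first nonzero entry is positive): u = (2, 0, -1).
  ||u|| = √((2)² + (0)² + (-1)²) = √(5) ≈ 2.2361,  v_1 = u/||u|| ≈ (0.8944, 0, -0.4472) (||v_1|| = 1).

λ_1 = 8,  λ_2 = 5.2361,  λ_3 = 0.7639;  v_1 ≈ (0.8944, 0, -0.4472)


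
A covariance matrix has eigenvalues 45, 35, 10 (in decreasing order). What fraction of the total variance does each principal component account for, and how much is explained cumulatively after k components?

Step 1 — total variance = trace(Sigma) = Σ λ_i = 45 + 35 + 10 = 90.

Step 2 — fraction explained by component i = λ_i / Σ λ:
  PC1: 45/90 = 0.5
  PC2: 35/90 = 0.3889
  PC3: 10/90 = 0.1111

Step 3 — cumulative fraction after k components = (λ_1 + ... + λ_k) / Σ λ:
  k = 1: 45/90 = 0.5
  k = 2: (45 + 35)/90 = 80/90 = 0.8889
  k = 3: (45 + 35 + 10)/90 = 90/90 = 1

Summary (fraction, with percent):

explained: PC1 0.5 (50%), PC2 0.3889 (38.89%), PC3 0.1111 (11.11%);  cumulative: 0.5, 0.8889, 1


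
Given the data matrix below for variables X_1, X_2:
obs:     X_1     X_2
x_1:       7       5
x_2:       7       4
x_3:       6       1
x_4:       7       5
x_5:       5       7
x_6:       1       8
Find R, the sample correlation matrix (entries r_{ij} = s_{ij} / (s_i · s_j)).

Step 1 — column means:
  mean(X_1) = (7 + 7 + 6 + 7 + 5 + 1) / 6 = 33/6 = 5.5
  mean(X_2) = (5 + 4 + 1 + 5 + 7 + 8) / 6 = 30/6 = 5

Step 2 — sample variances and covariances s[i,j] = (1/(n-1)) · Σ_k (x_{k,i} - mean_i) · (x_{k,j} - mean_j), with n-1 = 5:
  s[X_1,X_1] = ((1.5)·(1.5) + (1.5)·(1.5) + (0.5)·(0.5) + (1.5)·(1.5) + (-0.5)·(-0.5) + (-4.5)·(-4.5)) / 5 = 27.5/5 = 5.5
  s[X_1,X_2] = ((1.5)·(0) + (1.5)·(-1) + (0.5)·(-4) + (1.5)·(0) + (-0.5)·(2) + (-4.5)·(3)) / 5 = -18/5 = -3.6
  s[X_2,X_2] = ((0)·(0) + (-1)·(-1) + (-4)·(-4) + (0)·(0) + (2)·(2) + (3)·(3)) / 5 = 30/5 = 6
  Sample standard deviations s_i = √(s[i,i]):
  s(X_1) = √(5.5) = 2.3452
  s(X_2) = √(6) = 2.4495

Step 3 — r_{ij} = s_{ij} / (s_i · s_j):
  r[X_1,X_1] = 1 (diagonal).
  r[X_1,X_2] = -3.6 / (2.3452 · 2.4495) = -3.6 / 5.7446 = -0.6267
  r[X_2,X_2] = 1 (diagonal).

R is symmetric with unit diagonal. Assembling:

R = [[1, -0.6267],
 [-0.6267, 1]]
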